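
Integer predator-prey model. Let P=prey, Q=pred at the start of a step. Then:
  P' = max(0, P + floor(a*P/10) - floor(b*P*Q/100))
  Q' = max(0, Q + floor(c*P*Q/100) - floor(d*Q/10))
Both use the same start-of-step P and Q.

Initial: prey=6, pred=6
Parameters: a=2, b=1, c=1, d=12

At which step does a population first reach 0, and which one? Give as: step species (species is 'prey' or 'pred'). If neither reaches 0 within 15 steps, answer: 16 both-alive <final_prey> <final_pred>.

Step 1: prey: 6+1-0=7; pred: 6+0-7=0
First extinction: pred at step 1

Answer: 1 pred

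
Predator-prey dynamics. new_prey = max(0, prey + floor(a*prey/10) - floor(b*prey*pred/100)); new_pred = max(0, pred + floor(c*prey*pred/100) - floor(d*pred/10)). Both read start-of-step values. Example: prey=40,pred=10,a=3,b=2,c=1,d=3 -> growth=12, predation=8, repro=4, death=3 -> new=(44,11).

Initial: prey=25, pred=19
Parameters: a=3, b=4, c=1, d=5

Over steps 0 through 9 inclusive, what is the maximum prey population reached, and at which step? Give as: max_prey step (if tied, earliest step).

Step 1: prey: 25+7-19=13; pred: 19+4-9=14
Step 2: prey: 13+3-7=9; pred: 14+1-7=8
Step 3: prey: 9+2-2=9; pred: 8+0-4=4
Step 4: prey: 9+2-1=10; pred: 4+0-2=2
Step 5: prey: 10+3-0=13; pred: 2+0-1=1
Step 6: prey: 13+3-0=16; pred: 1+0-0=1
Step 7: prey: 16+4-0=20; pred: 1+0-0=1
Step 8: prey: 20+6-0=26; pred: 1+0-0=1
Step 9: prey: 26+7-1=32; pred: 1+0-0=1
Max prey = 32 at step 9

Answer: 32 9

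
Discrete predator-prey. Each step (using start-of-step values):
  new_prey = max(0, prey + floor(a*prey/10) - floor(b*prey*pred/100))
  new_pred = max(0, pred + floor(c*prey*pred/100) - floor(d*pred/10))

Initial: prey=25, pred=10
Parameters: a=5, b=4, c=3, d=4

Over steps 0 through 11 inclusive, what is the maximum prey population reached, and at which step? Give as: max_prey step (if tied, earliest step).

Answer: 27 1

Derivation:
Step 1: prey: 25+12-10=27; pred: 10+7-4=13
Step 2: prey: 27+13-14=26; pred: 13+10-5=18
Step 3: prey: 26+13-18=21; pred: 18+14-7=25
Step 4: prey: 21+10-21=10; pred: 25+15-10=30
Step 5: prey: 10+5-12=3; pred: 30+9-12=27
Step 6: prey: 3+1-3=1; pred: 27+2-10=19
Step 7: prey: 1+0-0=1; pred: 19+0-7=12
Step 8: prey: 1+0-0=1; pred: 12+0-4=8
Step 9: prey: 1+0-0=1; pred: 8+0-3=5
Step 10: prey: 1+0-0=1; pred: 5+0-2=3
Step 11: prey: 1+0-0=1; pred: 3+0-1=2
Max prey = 27 at step 1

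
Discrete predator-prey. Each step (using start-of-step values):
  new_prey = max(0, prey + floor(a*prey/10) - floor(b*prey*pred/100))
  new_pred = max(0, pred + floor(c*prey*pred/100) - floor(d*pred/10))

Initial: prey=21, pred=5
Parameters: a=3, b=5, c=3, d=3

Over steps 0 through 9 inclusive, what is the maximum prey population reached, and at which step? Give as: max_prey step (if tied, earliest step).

Step 1: prey: 21+6-5=22; pred: 5+3-1=7
Step 2: prey: 22+6-7=21; pred: 7+4-2=9
Step 3: prey: 21+6-9=18; pred: 9+5-2=12
Step 4: prey: 18+5-10=13; pred: 12+6-3=15
Step 5: prey: 13+3-9=7; pred: 15+5-4=16
Step 6: prey: 7+2-5=4; pred: 16+3-4=15
Step 7: prey: 4+1-3=2; pred: 15+1-4=12
Step 8: prey: 2+0-1=1; pred: 12+0-3=9
Step 9: prey: 1+0-0=1; pred: 9+0-2=7
Max prey = 22 at step 1

Answer: 22 1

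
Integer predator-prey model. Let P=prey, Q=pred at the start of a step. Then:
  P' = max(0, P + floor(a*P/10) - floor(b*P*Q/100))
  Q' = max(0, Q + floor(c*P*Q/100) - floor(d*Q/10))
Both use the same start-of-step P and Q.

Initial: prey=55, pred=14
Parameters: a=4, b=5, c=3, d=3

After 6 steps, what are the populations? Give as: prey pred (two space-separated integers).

Answer: 0 16

Derivation:
Step 1: prey: 55+22-38=39; pred: 14+23-4=33
Step 2: prey: 39+15-64=0; pred: 33+38-9=62
Step 3: prey: 0+0-0=0; pred: 62+0-18=44
Step 4: prey: 0+0-0=0; pred: 44+0-13=31
Step 5: prey: 0+0-0=0; pred: 31+0-9=22
Step 6: prey: 0+0-0=0; pred: 22+0-6=16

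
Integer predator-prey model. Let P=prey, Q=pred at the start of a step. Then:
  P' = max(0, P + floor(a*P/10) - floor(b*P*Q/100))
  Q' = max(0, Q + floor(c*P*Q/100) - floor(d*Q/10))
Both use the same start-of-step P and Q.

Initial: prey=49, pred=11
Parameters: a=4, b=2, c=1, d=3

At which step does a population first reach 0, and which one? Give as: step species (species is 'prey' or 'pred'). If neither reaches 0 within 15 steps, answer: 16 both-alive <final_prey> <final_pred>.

Step 1: prey: 49+19-10=58; pred: 11+5-3=13
Step 2: prey: 58+23-15=66; pred: 13+7-3=17
Step 3: prey: 66+26-22=70; pred: 17+11-5=23
Step 4: prey: 70+28-32=66; pred: 23+16-6=33
Step 5: prey: 66+26-43=49; pred: 33+21-9=45
Step 6: prey: 49+19-44=24; pred: 45+22-13=54
Step 7: prey: 24+9-25=8; pred: 54+12-16=50
Step 8: prey: 8+3-8=3; pred: 50+4-15=39
Step 9: prey: 3+1-2=2; pred: 39+1-11=29
Step 10: prey: 2+0-1=1; pred: 29+0-8=21
Step 11: prey: 1+0-0=1; pred: 21+0-6=15
Step 12: prey: 1+0-0=1; pred: 15+0-4=11
Step 13: prey: 1+0-0=1; pred: 11+0-3=8
Step 14: prey: 1+0-0=1; pred: 8+0-2=6
Step 15: prey: 1+0-0=1; pred: 6+0-1=5
No extinction within 15 steps

Answer: 16 both-alive 1 5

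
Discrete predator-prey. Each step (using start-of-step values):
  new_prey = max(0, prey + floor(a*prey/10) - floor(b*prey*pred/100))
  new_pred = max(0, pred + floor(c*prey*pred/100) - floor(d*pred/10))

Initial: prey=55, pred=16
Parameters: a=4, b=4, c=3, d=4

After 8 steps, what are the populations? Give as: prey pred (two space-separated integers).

Step 1: prey: 55+22-35=42; pred: 16+26-6=36
Step 2: prey: 42+16-60=0; pred: 36+45-14=67
Step 3: prey: 0+0-0=0; pred: 67+0-26=41
Step 4: prey: 0+0-0=0; pred: 41+0-16=25
Step 5: prey: 0+0-0=0; pred: 25+0-10=15
Step 6: prey: 0+0-0=0; pred: 15+0-6=9
Step 7: prey: 0+0-0=0; pred: 9+0-3=6
Step 8: prey: 0+0-0=0; pred: 6+0-2=4

Answer: 0 4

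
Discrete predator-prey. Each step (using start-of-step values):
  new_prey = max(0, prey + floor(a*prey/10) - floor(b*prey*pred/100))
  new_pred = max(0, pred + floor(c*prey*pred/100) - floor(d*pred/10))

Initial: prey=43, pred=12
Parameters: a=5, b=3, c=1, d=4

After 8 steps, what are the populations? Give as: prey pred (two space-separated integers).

Step 1: prey: 43+21-15=49; pred: 12+5-4=13
Step 2: prey: 49+24-19=54; pred: 13+6-5=14
Step 3: prey: 54+27-22=59; pred: 14+7-5=16
Step 4: prey: 59+29-28=60; pred: 16+9-6=19
Step 5: prey: 60+30-34=56; pred: 19+11-7=23
Step 6: prey: 56+28-38=46; pred: 23+12-9=26
Step 7: prey: 46+23-35=34; pred: 26+11-10=27
Step 8: prey: 34+17-27=24; pred: 27+9-10=26

Answer: 24 26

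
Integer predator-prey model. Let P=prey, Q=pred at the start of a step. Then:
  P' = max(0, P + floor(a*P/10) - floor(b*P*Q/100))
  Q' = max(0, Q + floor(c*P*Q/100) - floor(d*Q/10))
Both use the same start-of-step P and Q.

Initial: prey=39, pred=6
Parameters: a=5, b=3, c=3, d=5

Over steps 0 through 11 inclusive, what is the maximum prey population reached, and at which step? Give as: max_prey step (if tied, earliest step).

Answer: 61 2

Derivation:
Step 1: prey: 39+19-7=51; pred: 6+7-3=10
Step 2: prey: 51+25-15=61; pred: 10+15-5=20
Step 3: prey: 61+30-36=55; pred: 20+36-10=46
Step 4: prey: 55+27-75=7; pred: 46+75-23=98
Step 5: prey: 7+3-20=0; pred: 98+20-49=69
Step 6: prey: 0+0-0=0; pred: 69+0-34=35
Step 7: prey: 0+0-0=0; pred: 35+0-17=18
Step 8: prey: 0+0-0=0; pred: 18+0-9=9
Step 9: prey: 0+0-0=0; pred: 9+0-4=5
Step 10: prey: 0+0-0=0; pred: 5+0-2=3
Step 11: prey: 0+0-0=0; pred: 3+0-1=2
Max prey = 61 at step 2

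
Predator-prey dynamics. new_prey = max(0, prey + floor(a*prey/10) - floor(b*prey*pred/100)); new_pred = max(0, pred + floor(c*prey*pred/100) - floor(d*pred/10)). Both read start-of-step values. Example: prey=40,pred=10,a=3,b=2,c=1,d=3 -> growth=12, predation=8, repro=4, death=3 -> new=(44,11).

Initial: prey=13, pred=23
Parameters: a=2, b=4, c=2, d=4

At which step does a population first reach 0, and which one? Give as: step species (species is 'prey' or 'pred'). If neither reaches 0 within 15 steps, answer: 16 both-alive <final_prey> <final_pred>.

Answer: 16 both-alive 1 2

Derivation:
Step 1: prey: 13+2-11=4; pred: 23+5-9=19
Step 2: prey: 4+0-3=1; pred: 19+1-7=13
Step 3: prey: 1+0-0=1; pred: 13+0-5=8
Step 4: prey: 1+0-0=1; pred: 8+0-3=5
Step 5: prey: 1+0-0=1; pred: 5+0-2=3
Step 6: prey: 1+0-0=1; pred: 3+0-1=2
Step 7: prey: 1+0-0=1; pred: 2+0-0=2
Steps 8-15: state stable at prey=1, pred=2 (no change)
No extinction within 15 steps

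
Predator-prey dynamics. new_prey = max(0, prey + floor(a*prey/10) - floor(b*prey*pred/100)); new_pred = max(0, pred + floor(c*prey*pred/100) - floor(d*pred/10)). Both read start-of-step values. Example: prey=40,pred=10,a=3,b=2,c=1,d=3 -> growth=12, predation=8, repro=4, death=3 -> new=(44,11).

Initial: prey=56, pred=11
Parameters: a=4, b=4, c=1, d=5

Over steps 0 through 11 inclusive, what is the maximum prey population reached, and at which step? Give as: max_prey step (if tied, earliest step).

Answer: 64 11

Derivation:
Step 1: prey: 56+22-24=54; pred: 11+6-5=12
Step 2: prey: 54+21-25=50; pred: 12+6-6=12
Step 3: prey: 50+20-24=46; pred: 12+6-6=12
Step 4: prey: 46+18-22=42; pred: 12+5-6=11
Step 5: prey: 42+16-18=40; pred: 11+4-5=10
Step 6: prey: 40+16-16=40; pred: 10+4-5=9
Step 7: prey: 40+16-14=42; pred: 9+3-4=8
Step 8: prey: 42+16-13=45; pred: 8+3-4=7
Step 9: prey: 45+18-12=51; pred: 7+3-3=7
Step 10: prey: 51+20-14=57; pred: 7+3-3=7
Step 11: prey: 57+22-15=64; pred: 7+3-3=7
Max prey = 64 at step 11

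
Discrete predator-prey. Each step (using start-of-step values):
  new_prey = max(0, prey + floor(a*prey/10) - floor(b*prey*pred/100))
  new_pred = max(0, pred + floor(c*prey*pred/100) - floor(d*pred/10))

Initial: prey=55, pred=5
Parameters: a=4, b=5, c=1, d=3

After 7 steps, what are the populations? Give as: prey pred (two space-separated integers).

Step 1: prey: 55+22-13=64; pred: 5+2-1=6
Step 2: prey: 64+25-19=70; pred: 6+3-1=8
Step 3: prey: 70+28-28=70; pred: 8+5-2=11
Step 4: prey: 70+28-38=60; pred: 11+7-3=15
Step 5: prey: 60+24-45=39; pred: 15+9-4=20
Step 6: prey: 39+15-39=15; pred: 20+7-6=21
Step 7: prey: 15+6-15=6; pred: 21+3-6=18

Answer: 6 18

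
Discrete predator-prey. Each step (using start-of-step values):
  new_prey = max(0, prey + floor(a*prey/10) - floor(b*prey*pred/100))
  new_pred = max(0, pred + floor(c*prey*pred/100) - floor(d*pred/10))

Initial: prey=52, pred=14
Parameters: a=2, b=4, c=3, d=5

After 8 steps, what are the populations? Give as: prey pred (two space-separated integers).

Step 1: prey: 52+10-29=33; pred: 14+21-7=28
Step 2: prey: 33+6-36=3; pred: 28+27-14=41
Step 3: prey: 3+0-4=0; pred: 41+3-20=24
Step 4: prey: 0+0-0=0; pred: 24+0-12=12
Step 5: prey: 0+0-0=0; pred: 12+0-6=6
Step 6: prey: 0+0-0=0; pred: 6+0-3=3
Step 7: prey: 0+0-0=0; pred: 3+0-1=2
Step 8: prey: 0+0-0=0; pred: 2+0-1=1

Answer: 0 1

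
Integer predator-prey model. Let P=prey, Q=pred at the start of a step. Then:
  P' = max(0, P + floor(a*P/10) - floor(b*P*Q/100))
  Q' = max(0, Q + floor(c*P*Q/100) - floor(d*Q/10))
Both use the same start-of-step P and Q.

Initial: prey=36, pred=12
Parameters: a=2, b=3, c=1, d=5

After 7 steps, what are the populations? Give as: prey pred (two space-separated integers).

Answer: 38 1

Derivation:
Step 1: prey: 36+7-12=31; pred: 12+4-6=10
Step 2: prey: 31+6-9=28; pred: 10+3-5=8
Step 3: prey: 28+5-6=27; pred: 8+2-4=6
Step 4: prey: 27+5-4=28; pred: 6+1-3=4
Step 5: prey: 28+5-3=30; pred: 4+1-2=3
Step 6: prey: 30+6-2=34; pred: 3+0-1=2
Step 7: prey: 34+6-2=38; pred: 2+0-1=1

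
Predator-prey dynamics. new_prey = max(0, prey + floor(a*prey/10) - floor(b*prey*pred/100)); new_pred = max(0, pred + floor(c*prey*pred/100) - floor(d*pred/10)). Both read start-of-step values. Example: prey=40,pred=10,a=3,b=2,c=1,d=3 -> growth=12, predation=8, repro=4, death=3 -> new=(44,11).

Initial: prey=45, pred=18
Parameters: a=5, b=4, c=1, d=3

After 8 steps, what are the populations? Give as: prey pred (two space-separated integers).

Step 1: prey: 45+22-32=35; pred: 18+8-5=21
Step 2: prey: 35+17-29=23; pred: 21+7-6=22
Step 3: prey: 23+11-20=14; pred: 22+5-6=21
Step 4: prey: 14+7-11=10; pred: 21+2-6=17
Step 5: prey: 10+5-6=9; pred: 17+1-5=13
Step 6: prey: 9+4-4=9; pred: 13+1-3=11
Step 7: prey: 9+4-3=10; pred: 11+0-3=8
Step 8: prey: 10+5-3=12; pred: 8+0-2=6

Answer: 12 6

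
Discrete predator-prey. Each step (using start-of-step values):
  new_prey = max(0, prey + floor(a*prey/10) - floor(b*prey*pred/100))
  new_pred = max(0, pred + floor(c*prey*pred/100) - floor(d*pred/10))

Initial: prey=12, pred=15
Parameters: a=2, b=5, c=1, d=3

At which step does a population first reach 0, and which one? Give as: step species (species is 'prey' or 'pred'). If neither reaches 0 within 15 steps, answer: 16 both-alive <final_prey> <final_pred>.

Answer: 16 both-alive 2 3

Derivation:
Step 1: prey: 12+2-9=5; pred: 15+1-4=12
Step 2: prey: 5+1-3=3; pred: 12+0-3=9
Step 3: prey: 3+0-1=2; pred: 9+0-2=7
Step 4: prey: 2+0-0=2; pred: 7+0-2=5
Step 5: prey: 2+0-0=2; pred: 5+0-1=4
Step 6: prey: 2+0-0=2; pred: 4+0-1=3
Step 7: prey: 2+0-0=2; pred: 3+0-0=3
Steps 8-15: state stable at prey=2, pred=3 (no change)
No extinction within 15 steps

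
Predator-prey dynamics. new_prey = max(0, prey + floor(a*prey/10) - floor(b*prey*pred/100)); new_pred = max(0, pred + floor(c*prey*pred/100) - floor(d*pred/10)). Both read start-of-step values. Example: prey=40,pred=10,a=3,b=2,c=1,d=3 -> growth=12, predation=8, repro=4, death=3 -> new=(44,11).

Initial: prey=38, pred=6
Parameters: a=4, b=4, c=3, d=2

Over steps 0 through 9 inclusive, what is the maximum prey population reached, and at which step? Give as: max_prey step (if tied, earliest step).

Step 1: prey: 38+15-9=44; pred: 6+6-1=11
Step 2: prey: 44+17-19=42; pred: 11+14-2=23
Step 3: prey: 42+16-38=20; pred: 23+28-4=47
Step 4: prey: 20+8-37=0; pred: 47+28-9=66
Step 5: prey: 0+0-0=0; pred: 66+0-13=53
Step 6: prey: 0+0-0=0; pred: 53+0-10=43
Step 7: prey: 0+0-0=0; pred: 43+0-8=35
Step 8: prey: 0+0-0=0; pred: 35+0-7=28
Step 9: prey: 0+0-0=0; pred: 28+0-5=23
Max prey = 44 at step 1

Answer: 44 1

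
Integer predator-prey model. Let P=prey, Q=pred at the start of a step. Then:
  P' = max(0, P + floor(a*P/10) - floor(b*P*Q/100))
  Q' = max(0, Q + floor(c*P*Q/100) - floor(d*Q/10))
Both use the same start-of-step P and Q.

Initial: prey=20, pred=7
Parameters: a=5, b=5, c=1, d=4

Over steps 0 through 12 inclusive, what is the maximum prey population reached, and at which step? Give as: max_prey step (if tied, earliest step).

Step 1: prey: 20+10-7=23; pred: 7+1-2=6
Step 2: prey: 23+11-6=28; pred: 6+1-2=5
Step 3: prey: 28+14-7=35; pred: 5+1-2=4
Step 4: prey: 35+17-7=45; pred: 4+1-1=4
Step 5: prey: 45+22-9=58; pred: 4+1-1=4
Step 6: prey: 58+29-11=76; pred: 4+2-1=5
Step 7: prey: 76+38-19=95; pred: 5+3-2=6
Step 8: prey: 95+47-28=114; pred: 6+5-2=9
Step 9: prey: 114+57-51=120; pred: 9+10-3=16
Step 10: prey: 120+60-96=84; pred: 16+19-6=29
Step 11: prey: 84+42-121=5; pred: 29+24-11=42
Step 12: prey: 5+2-10=0; pred: 42+2-16=28
Max prey = 120 at step 9

Answer: 120 9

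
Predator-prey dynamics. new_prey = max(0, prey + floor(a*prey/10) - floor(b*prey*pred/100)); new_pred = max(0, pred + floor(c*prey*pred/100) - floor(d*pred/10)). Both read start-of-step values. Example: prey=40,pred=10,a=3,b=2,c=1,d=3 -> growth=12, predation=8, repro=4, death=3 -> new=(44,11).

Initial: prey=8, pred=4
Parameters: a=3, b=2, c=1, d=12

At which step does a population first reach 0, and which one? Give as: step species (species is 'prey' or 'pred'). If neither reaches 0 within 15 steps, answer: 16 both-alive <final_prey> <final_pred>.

Answer: 1 pred

Derivation:
Step 1: prey: 8+2-0=10; pred: 4+0-4=0
First extinction: pred at step 1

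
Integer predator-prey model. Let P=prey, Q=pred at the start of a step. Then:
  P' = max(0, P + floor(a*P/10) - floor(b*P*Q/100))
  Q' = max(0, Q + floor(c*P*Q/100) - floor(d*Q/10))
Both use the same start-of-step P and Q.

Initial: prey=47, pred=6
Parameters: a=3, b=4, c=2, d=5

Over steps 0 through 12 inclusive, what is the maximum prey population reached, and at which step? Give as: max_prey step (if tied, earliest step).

Step 1: prey: 47+14-11=50; pred: 6+5-3=8
Step 2: prey: 50+15-16=49; pred: 8+8-4=12
Step 3: prey: 49+14-23=40; pred: 12+11-6=17
Step 4: prey: 40+12-27=25; pred: 17+13-8=22
Step 5: prey: 25+7-22=10; pred: 22+11-11=22
Step 6: prey: 10+3-8=5; pred: 22+4-11=15
Step 7: prey: 5+1-3=3; pred: 15+1-7=9
Step 8: prey: 3+0-1=2; pred: 9+0-4=5
Step 9: prey: 2+0-0=2; pred: 5+0-2=3
Step 10: prey: 2+0-0=2; pred: 3+0-1=2
Step 11: prey: 2+0-0=2; pred: 2+0-1=1
Step 12: prey: 2+0-0=2; pred: 1+0-0=1
Max prey = 50 at step 1

Answer: 50 1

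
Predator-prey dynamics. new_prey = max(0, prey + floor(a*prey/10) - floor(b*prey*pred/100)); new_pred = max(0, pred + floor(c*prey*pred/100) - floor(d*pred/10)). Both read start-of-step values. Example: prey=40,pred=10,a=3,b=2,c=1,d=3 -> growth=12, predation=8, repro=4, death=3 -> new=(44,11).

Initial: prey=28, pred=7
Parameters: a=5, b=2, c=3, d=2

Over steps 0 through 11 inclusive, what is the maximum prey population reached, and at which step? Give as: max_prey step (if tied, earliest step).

Step 1: prey: 28+14-3=39; pred: 7+5-1=11
Step 2: prey: 39+19-8=50; pred: 11+12-2=21
Step 3: prey: 50+25-21=54; pred: 21+31-4=48
Step 4: prey: 54+27-51=30; pred: 48+77-9=116
Step 5: prey: 30+15-69=0; pred: 116+104-23=197
Step 6: prey: 0+0-0=0; pred: 197+0-39=158
Step 7: prey: 0+0-0=0; pred: 158+0-31=127
Step 8: prey: 0+0-0=0; pred: 127+0-25=102
Step 9: prey: 0+0-0=0; pred: 102+0-20=82
Step 10: prey: 0+0-0=0; pred: 82+0-16=66
Step 11: prey: 0+0-0=0; pred: 66+0-13=53
Max prey = 54 at step 3

Answer: 54 3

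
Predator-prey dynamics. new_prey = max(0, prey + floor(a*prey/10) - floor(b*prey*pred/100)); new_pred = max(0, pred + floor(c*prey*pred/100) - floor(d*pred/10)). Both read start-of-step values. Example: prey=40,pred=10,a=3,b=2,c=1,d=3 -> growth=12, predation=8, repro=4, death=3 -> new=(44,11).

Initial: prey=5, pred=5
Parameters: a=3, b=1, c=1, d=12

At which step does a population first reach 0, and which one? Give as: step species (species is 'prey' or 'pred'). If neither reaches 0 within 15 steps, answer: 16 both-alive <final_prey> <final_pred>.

Step 1: prey: 5+1-0=6; pred: 5+0-6=0
First extinction: pred at step 1

Answer: 1 pred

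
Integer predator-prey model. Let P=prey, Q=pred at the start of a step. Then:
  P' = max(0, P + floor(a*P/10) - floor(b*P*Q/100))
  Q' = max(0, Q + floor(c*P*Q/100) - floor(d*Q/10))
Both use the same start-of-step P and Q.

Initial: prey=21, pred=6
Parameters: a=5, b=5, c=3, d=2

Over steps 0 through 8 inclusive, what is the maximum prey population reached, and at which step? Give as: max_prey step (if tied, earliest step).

Step 1: prey: 21+10-6=25; pred: 6+3-1=8
Step 2: prey: 25+12-10=27; pred: 8+6-1=13
Step 3: prey: 27+13-17=23; pred: 13+10-2=21
Step 4: prey: 23+11-24=10; pred: 21+14-4=31
Step 5: prey: 10+5-15=0; pred: 31+9-6=34
Step 6: prey: 0+0-0=0; pred: 34+0-6=28
Step 7: prey: 0+0-0=0; pred: 28+0-5=23
Step 8: prey: 0+0-0=0; pred: 23+0-4=19
Max prey = 27 at step 2

Answer: 27 2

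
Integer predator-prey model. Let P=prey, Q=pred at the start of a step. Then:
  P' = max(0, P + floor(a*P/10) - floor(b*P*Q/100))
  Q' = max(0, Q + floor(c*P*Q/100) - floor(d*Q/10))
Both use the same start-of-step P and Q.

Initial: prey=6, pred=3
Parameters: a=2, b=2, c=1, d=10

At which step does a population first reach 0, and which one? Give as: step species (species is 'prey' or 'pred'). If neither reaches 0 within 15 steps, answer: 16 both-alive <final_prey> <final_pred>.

Step 1: prey: 6+1-0=7; pred: 3+0-3=0
First extinction: pred at step 1

Answer: 1 pred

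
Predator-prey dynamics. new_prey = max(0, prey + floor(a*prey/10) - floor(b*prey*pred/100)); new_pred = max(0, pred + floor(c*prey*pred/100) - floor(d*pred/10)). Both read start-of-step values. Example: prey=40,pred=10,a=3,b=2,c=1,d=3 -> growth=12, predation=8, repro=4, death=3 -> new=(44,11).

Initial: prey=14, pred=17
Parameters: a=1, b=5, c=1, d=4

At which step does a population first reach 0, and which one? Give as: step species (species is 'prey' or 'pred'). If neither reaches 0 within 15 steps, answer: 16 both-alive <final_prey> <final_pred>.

Answer: 16 both-alive 2 2

Derivation:
Step 1: prey: 14+1-11=4; pred: 17+2-6=13
Step 2: prey: 4+0-2=2; pred: 13+0-5=8
Step 3: prey: 2+0-0=2; pred: 8+0-3=5
Step 4: prey: 2+0-0=2; pred: 5+0-2=3
Step 5: prey: 2+0-0=2; pred: 3+0-1=2
Step 6: prey: 2+0-0=2; pred: 2+0-0=2
Steps 7-15: state stable at prey=2, pred=2 (no change)
No extinction within 15 steps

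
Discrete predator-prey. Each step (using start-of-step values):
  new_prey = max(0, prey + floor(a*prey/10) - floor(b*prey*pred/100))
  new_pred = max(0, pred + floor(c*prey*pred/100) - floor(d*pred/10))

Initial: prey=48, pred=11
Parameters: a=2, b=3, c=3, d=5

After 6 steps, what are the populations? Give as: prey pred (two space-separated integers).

Step 1: prey: 48+9-15=42; pred: 11+15-5=21
Step 2: prey: 42+8-26=24; pred: 21+26-10=37
Step 3: prey: 24+4-26=2; pred: 37+26-18=45
Step 4: prey: 2+0-2=0; pred: 45+2-22=25
Step 5: prey: 0+0-0=0; pred: 25+0-12=13
Step 6: prey: 0+0-0=0; pred: 13+0-6=7

Answer: 0 7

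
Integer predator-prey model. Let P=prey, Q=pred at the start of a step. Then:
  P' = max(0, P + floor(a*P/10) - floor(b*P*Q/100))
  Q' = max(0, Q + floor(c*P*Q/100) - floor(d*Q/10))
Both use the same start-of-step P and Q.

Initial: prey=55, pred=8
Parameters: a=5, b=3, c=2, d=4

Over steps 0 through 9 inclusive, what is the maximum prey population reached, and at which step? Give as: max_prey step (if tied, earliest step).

Answer: 77 2

Derivation:
Step 1: prey: 55+27-13=69; pred: 8+8-3=13
Step 2: prey: 69+34-26=77; pred: 13+17-5=25
Step 3: prey: 77+38-57=58; pred: 25+38-10=53
Step 4: prey: 58+29-92=0; pred: 53+61-21=93
Step 5: prey: 0+0-0=0; pred: 93+0-37=56
Step 6: prey: 0+0-0=0; pred: 56+0-22=34
Step 7: prey: 0+0-0=0; pred: 34+0-13=21
Step 8: prey: 0+0-0=0; pred: 21+0-8=13
Step 9: prey: 0+0-0=0; pred: 13+0-5=8
Max prey = 77 at step 2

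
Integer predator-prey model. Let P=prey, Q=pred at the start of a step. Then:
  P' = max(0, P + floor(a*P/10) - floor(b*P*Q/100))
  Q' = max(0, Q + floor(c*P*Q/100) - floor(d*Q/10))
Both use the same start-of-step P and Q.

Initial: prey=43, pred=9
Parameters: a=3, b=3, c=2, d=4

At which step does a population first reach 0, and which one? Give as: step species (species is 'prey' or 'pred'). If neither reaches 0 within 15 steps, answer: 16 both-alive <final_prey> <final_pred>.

Answer: 16 both-alive 1 2

Derivation:
Step 1: prey: 43+12-11=44; pred: 9+7-3=13
Step 2: prey: 44+13-17=40; pred: 13+11-5=19
Step 3: prey: 40+12-22=30; pred: 19+15-7=27
Step 4: prey: 30+9-24=15; pred: 27+16-10=33
Step 5: prey: 15+4-14=5; pred: 33+9-13=29
Step 6: prey: 5+1-4=2; pred: 29+2-11=20
Step 7: prey: 2+0-1=1; pred: 20+0-8=12
Step 8: prey: 1+0-0=1; pred: 12+0-4=8
Step 9: prey: 1+0-0=1; pred: 8+0-3=5
Step 10: prey: 1+0-0=1; pred: 5+0-2=3
Step 11: prey: 1+0-0=1; pred: 3+0-1=2
Step 12: prey: 1+0-0=1; pred: 2+0-0=2
Steps 13-15: state stable at prey=1, pred=2 (no change)
No extinction within 15 steps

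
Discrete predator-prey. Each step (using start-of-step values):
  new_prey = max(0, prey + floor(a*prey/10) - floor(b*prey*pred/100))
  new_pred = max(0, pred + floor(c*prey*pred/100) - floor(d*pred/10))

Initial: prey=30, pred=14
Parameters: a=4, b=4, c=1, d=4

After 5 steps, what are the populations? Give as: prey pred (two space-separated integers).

Step 1: prey: 30+12-16=26; pred: 14+4-5=13
Step 2: prey: 26+10-13=23; pred: 13+3-5=11
Step 3: prey: 23+9-10=22; pred: 11+2-4=9
Step 4: prey: 22+8-7=23; pred: 9+1-3=7
Step 5: prey: 23+9-6=26; pred: 7+1-2=6

Answer: 26 6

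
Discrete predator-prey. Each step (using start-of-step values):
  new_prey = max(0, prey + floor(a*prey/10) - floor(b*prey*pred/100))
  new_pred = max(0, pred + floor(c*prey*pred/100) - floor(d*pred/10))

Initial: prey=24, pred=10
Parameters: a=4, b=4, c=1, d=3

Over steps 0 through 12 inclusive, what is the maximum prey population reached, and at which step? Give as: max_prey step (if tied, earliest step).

Answer: 37 11

Derivation:
Step 1: prey: 24+9-9=24; pred: 10+2-3=9
Step 2: prey: 24+9-8=25; pred: 9+2-2=9
Step 3: prey: 25+10-9=26; pred: 9+2-2=9
Step 4: prey: 26+10-9=27; pred: 9+2-2=9
Step 5: prey: 27+10-9=28; pred: 9+2-2=9
Step 6: prey: 28+11-10=29; pred: 9+2-2=9
Step 7: prey: 29+11-10=30; pred: 9+2-2=9
Step 8: prey: 30+12-10=32; pred: 9+2-2=9
Step 9: prey: 32+12-11=33; pred: 9+2-2=9
Step 10: prey: 33+13-11=35; pred: 9+2-2=9
Step 11: prey: 35+14-12=37; pred: 9+3-2=10
Step 12: prey: 37+14-14=37; pred: 10+3-3=10
Max prey = 37 at step 11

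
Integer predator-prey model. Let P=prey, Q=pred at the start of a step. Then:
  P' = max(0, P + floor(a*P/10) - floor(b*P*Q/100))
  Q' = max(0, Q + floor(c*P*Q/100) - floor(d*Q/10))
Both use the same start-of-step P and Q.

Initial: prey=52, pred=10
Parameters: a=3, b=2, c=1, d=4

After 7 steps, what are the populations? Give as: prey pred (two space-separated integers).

Answer: 34 29

Derivation:
Step 1: prey: 52+15-10=57; pred: 10+5-4=11
Step 2: prey: 57+17-12=62; pred: 11+6-4=13
Step 3: prey: 62+18-16=64; pred: 13+8-5=16
Step 4: prey: 64+19-20=63; pred: 16+10-6=20
Step 5: prey: 63+18-25=56; pred: 20+12-8=24
Step 6: prey: 56+16-26=46; pred: 24+13-9=28
Step 7: prey: 46+13-25=34; pred: 28+12-11=29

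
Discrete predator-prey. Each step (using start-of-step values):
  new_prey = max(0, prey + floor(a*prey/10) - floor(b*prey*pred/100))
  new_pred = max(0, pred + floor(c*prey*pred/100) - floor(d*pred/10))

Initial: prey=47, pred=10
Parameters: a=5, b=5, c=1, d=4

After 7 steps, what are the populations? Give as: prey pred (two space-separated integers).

Answer: 47 10

Derivation:
Step 1: prey: 47+23-23=47; pred: 10+4-4=10
Step 2: prey: 47+23-23=47; pred: 10+4-4=10
Step 3: prey: 47+23-23=47; pred: 10+4-4=10
Step 4: prey: 47+23-23=47; pred: 10+4-4=10
Step 5: prey: 47+23-23=47; pred: 10+4-4=10
Step 6: prey: 47+23-23=47; pred: 10+4-4=10
Step 7: prey: 47+23-23=47; pred: 10+4-4=10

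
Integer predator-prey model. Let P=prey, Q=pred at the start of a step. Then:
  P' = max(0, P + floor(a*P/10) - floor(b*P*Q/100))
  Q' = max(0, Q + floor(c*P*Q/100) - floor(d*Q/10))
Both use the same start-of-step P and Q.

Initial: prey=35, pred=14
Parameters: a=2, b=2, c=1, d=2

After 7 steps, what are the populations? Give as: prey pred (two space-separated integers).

Answer: 11 17

Derivation:
Step 1: prey: 35+7-9=33; pred: 14+4-2=16
Step 2: prey: 33+6-10=29; pred: 16+5-3=18
Step 3: prey: 29+5-10=24; pred: 18+5-3=20
Step 4: prey: 24+4-9=19; pred: 20+4-4=20
Step 5: prey: 19+3-7=15; pred: 20+3-4=19
Step 6: prey: 15+3-5=13; pred: 19+2-3=18
Step 7: prey: 13+2-4=11; pred: 18+2-3=17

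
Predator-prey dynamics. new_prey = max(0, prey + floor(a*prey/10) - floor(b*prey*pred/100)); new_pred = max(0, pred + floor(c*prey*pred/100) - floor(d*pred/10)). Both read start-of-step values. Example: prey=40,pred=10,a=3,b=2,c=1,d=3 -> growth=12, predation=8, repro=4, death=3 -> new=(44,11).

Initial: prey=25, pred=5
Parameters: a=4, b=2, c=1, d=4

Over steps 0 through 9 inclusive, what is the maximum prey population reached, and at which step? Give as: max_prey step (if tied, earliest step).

Answer: 160 8

Derivation:
Step 1: prey: 25+10-2=33; pred: 5+1-2=4
Step 2: prey: 33+13-2=44; pred: 4+1-1=4
Step 3: prey: 44+17-3=58; pred: 4+1-1=4
Step 4: prey: 58+23-4=77; pred: 4+2-1=5
Step 5: prey: 77+30-7=100; pred: 5+3-2=6
Step 6: prey: 100+40-12=128; pred: 6+6-2=10
Step 7: prey: 128+51-25=154; pred: 10+12-4=18
Step 8: prey: 154+61-55=160; pred: 18+27-7=38
Step 9: prey: 160+64-121=103; pred: 38+60-15=83
Max prey = 160 at step 8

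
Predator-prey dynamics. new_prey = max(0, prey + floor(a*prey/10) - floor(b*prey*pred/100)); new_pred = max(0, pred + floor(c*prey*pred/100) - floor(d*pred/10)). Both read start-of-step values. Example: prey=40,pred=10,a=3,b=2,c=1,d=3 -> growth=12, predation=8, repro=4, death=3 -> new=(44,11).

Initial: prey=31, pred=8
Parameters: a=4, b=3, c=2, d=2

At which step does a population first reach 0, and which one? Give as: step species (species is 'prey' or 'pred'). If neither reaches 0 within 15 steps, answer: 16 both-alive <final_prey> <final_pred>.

Step 1: prey: 31+12-7=36; pred: 8+4-1=11
Step 2: prey: 36+14-11=39; pred: 11+7-2=16
Step 3: prey: 39+15-18=36; pred: 16+12-3=25
Step 4: prey: 36+14-27=23; pred: 25+18-5=38
Step 5: prey: 23+9-26=6; pred: 38+17-7=48
Step 6: prey: 6+2-8=0; pred: 48+5-9=44
First extinction: prey at step 6

Answer: 6 prey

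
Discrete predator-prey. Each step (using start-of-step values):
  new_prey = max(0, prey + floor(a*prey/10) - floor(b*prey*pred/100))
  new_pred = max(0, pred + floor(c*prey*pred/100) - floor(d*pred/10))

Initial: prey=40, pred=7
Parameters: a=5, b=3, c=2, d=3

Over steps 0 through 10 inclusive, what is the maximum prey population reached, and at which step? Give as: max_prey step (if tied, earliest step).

Step 1: prey: 40+20-8=52; pred: 7+5-2=10
Step 2: prey: 52+26-15=63; pred: 10+10-3=17
Step 3: prey: 63+31-32=62; pred: 17+21-5=33
Step 4: prey: 62+31-61=32; pred: 33+40-9=64
Step 5: prey: 32+16-61=0; pred: 64+40-19=85
Step 6: prey: 0+0-0=0; pred: 85+0-25=60
Step 7: prey: 0+0-0=0; pred: 60+0-18=42
Step 8: prey: 0+0-0=0; pred: 42+0-12=30
Step 9: prey: 0+0-0=0; pred: 30+0-9=21
Step 10: prey: 0+0-0=0; pred: 21+0-6=15
Max prey = 63 at step 2

Answer: 63 2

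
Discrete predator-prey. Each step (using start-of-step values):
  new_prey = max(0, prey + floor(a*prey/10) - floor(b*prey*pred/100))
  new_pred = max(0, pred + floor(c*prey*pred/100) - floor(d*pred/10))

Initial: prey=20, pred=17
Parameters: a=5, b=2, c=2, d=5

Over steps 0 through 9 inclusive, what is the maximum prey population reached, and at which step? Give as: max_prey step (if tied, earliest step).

Step 1: prey: 20+10-6=24; pred: 17+6-8=15
Step 2: prey: 24+12-7=29; pred: 15+7-7=15
Step 3: prey: 29+14-8=35; pred: 15+8-7=16
Step 4: prey: 35+17-11=41; pred: 16+11-8=19
Step 5: prey: 41+20-15=46; pred: 19+15-9=25
Step 6: prey: 46+23-23=46; pred: 25+23-12=36
Step 7: prey: 46+23-33=36; pred: 36+33-18=51
Step 8: prey: 36+18-36=18; pred: 51+36-25=62
Step 9: prey: 18+9-22=5; pred: 62+22-31=53
Max prey = 46 at step 5

Answer: 46 5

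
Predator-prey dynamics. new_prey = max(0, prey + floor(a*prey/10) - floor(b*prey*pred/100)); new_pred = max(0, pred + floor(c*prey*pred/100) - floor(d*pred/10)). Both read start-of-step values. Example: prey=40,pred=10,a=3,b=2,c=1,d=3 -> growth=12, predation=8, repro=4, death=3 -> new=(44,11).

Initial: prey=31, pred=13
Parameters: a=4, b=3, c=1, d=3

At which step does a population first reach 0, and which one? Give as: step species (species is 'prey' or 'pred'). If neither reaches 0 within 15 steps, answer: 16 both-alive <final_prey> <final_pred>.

Step 1: prey: 31+12-12=31; pred: 13+4-3=14
Step 2: prey: 31+12-13=30; pred: 14+4-4=14
Step 3: prey: 30+12-12=30; pred: 14+4-4=14
Steps 4-15: state stable at prey=30, pred=14 (no change)
No extinction within 15 steps

Answer: 16 both-alive 30 14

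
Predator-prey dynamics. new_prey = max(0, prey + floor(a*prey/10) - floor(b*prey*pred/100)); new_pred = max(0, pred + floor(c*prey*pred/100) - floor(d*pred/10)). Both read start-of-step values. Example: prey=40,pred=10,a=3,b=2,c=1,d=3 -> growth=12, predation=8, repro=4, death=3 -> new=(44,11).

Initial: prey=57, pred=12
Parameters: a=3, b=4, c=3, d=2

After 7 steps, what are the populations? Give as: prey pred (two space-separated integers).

Step 1: prey: 57+17-27=47; pred: 12+20-2=30
Step 2: prey: 47+14-56=5; pred: 30+42-6=66
Step 3: prey: 5+1-13=0; pred: 66+9-13=62
Step 4: prey: 0+0-0=0; pred: 62+0-12=50
Step 5: prey: 0+0-0=0; pred: 50+0-10=40
Step 6: prey: 0+0-0=0; pred: 40+0-8=32
Step 7: prey: 0+0-0=0; pred: 32+0-6=26

Answer: 0 26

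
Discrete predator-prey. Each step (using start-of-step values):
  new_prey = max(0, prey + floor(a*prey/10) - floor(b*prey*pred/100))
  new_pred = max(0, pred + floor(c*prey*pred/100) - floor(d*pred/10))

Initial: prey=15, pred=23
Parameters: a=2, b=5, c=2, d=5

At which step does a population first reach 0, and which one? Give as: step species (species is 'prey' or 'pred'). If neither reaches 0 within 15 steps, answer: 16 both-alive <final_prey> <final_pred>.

Answer: 16 both-alive 1 1

Derivation:
Step 1: prey: 15+3-17=1; pred: 23+6-11=18
Step 2: prey: 1+0-0=1; pred: 18+0-9=9
Step 3: prey: 1+0-0=1; pred: 9+0-4=5
Step 4: prey: 1+0-0=1; pred: 5+0-2=3
Step 5: prey: 1+0-0=1; pred: 3+0-1=2
Step 6: prey: 1+0-0=1; pred: 2+0-1=1
Step 7: prey: 1+0-0=1; pred: 1+0-0=1
Steps 8-15: state stable at prey=1, pred=1 (no change)
No extinction within 15 steps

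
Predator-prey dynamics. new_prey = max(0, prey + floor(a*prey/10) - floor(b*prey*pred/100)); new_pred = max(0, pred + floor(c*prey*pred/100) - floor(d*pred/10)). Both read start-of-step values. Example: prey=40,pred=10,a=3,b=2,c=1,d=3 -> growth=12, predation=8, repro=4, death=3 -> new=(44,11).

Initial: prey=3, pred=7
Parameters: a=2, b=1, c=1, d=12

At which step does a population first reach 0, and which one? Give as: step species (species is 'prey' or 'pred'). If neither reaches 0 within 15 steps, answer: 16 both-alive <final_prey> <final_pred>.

Answer: 1 pred

Derivation:
Step 1: prey: 3+0-0=3; pred: 7+0-8=0
First extinction: pred at step 1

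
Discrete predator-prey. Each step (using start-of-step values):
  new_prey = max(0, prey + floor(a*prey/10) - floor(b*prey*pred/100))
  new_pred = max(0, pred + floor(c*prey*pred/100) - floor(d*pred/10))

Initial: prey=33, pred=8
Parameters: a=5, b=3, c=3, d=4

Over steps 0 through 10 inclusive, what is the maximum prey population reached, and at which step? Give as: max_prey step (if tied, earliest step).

Step 1: prey: 33+16-7=42; pred: 8+7-3=12
Step 2: prey: 42+21-15=48; pred: 12+15-4=23
Step 3: prey: 48+24-33=39; pred: 23+33-9=47
Step 4: prey: 39+19-54=4; pred: 47+54-18=83
Step 5: prey: 4+2-9=0; pred: 83+9-33=59
Step 6: prey: 0+0-0=0; pred: 59+0-23=36
Step 7: prey: 0+0-0=0; pred: 36+0-14=22
Step 8: prey: 0+0-0=0; pred: 22+0-8=14
Step 9: prey: 0+0-0=0; pred: 14+0-5=9
Step 10: prey: 0+0-0=0; pred: 9+0-3=6
Max prey = 48 at step 2

Answer: 48 2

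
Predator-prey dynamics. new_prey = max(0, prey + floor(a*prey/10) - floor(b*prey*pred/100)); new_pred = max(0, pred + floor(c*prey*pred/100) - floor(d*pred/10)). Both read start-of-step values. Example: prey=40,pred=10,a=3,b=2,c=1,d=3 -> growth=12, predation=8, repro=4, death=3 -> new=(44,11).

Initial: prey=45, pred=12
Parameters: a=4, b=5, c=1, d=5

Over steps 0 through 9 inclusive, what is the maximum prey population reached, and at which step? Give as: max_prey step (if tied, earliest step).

Step 1: prey: 45+18-27=36; pred: 12+5-6=11
Step 2: prey: 36+14-19=31; pred: 11+3-5=9
Step 3: prey: 31+12-13=30; pred: 9+2-4=7
Step 4: prey: 30+12-10=32; pred: 7+2-3=6
Step 5: prey: 32+12-9=35; pred: 6+1-3=4
Step 6: prey: 35+14-7=42; pred: 4+1-2=3
Step 7: prey: 42+16-6=52; pred: 3+1-1=3
Step 8: prey: 52+20-7=65; pred: 3+1-1=3
Step 9: prey: 65+26-9=82; pred: 3+1-1=3
Max prey = 82 at step 9

Answer: 82 9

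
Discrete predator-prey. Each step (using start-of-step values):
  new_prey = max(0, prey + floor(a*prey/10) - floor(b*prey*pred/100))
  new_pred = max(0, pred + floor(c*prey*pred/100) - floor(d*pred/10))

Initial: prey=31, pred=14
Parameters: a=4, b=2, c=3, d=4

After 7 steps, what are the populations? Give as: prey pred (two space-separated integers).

Answer: 0 20

Derivation:
Step 1: prey: 31+12-8=35; pred: 14+13-5=22
Step 2: prey: 35+14-15=34; pred: 22+23-8=37
Step 3: prey: 34+13-25=22; pred: 37+37-14=60
Step 4: prey: 22+8-26=4; pred: 60+39-24=75
Step 5: prey: 4+1-6=0; pred: 75+9-30=54
Step 6: prey: 0+0-0=0; pred: 54+0-21=33
Step 7: prey: 0+0-0=0; pred: 33+0-13=20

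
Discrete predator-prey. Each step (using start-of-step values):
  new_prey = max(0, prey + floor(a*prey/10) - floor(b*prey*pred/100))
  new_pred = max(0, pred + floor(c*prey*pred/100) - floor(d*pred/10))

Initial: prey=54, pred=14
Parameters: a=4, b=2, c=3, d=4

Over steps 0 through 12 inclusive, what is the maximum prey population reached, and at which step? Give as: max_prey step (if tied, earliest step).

Answer: 60 1

Derivation:
Step 1: prey: 54+21-15=60; pred: 14+22-5=31
Step 2: prey: 60+24-37=47; pred: 31+55-12=74
Step 3: prey: 47+18-69=0; pred: 74+104-29=149
Step 4: prey: 0+0-0=0; pred: 149+0-59=90
Step 5: prey: 0+0-0=0; pred: 90+0-36=54
Step 6: prey: 0+0-0=0; pred: 54+0-21=33
Step 7: prey: 0+0-0=0; pred: 33+0-13=20
Step 8: prey: 0+0-0=0; pred: 20+0-8=12
Step 9: prey: 0+0-0=0; pred: 12+0-4=8
Step 10: prey: 0+0-0=0; pred: 8+0-3=5
Step 11: prey: 0+0-0=0; pred: 5+0-2=3
Step 12: prey: 0+0-0=0; pred: 3+0-1=2
Max prey = 60 at step 1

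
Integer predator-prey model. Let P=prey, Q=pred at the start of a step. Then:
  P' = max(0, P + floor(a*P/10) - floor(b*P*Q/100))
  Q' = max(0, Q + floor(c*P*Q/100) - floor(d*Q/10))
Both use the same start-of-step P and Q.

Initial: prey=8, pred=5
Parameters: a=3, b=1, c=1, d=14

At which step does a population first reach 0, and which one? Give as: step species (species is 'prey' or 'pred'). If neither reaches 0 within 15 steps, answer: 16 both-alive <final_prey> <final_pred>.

Step 1: prey: 8+2-0=10; pred: 5+0-7=0
First extinction: pred at step 1

Answer: 1 pred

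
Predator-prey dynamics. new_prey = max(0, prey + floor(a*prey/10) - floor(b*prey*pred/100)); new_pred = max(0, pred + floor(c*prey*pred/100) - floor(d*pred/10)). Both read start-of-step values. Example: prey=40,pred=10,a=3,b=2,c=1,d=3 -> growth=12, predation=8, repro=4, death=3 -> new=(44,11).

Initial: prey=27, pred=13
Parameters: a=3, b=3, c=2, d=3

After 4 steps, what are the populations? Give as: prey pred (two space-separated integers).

Answer: 9 22

Derivation:
Step 1: prey: 27+8-10=25; pred: 13+7-3=17
Step 2: prey: 25+7-12=20; pred: 17+8-5=20
Step 3: prey: 20+6-12=14; pred: 20+8-6=22
Step 4: prey: 14+4-9=9; pred: 22+6-6=22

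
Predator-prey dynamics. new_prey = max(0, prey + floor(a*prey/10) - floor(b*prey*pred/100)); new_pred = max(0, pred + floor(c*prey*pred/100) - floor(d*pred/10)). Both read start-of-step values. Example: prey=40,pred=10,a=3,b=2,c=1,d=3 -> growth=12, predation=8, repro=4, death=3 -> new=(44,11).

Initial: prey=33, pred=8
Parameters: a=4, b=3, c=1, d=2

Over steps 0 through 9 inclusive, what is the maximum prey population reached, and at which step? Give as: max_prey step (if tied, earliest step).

Answer: 47 3

Derivation:
Step 1: prey: 33+13-7=39; pred: 8+2-1=9
Step 2: prey: 39+15-10=44; pred: 9+3-1=11
Step 3: prey: 44+17-14=47; pred: 11+4-2=13
Step 4: prey: 47+18-18=47; pred: 13+6-2=17
Step 5: prey: 47+18-23=42; pred: 17+7-3=21
Step 6: prey: 42+16-26=32; pred: 21+8-4=25
Step 7: prey: 32+12-24=20; pred: 25+8-5=28
Step 8: prey: 20+8-16=12; pred: 28+5-5=28
Step 9: prey: 12+4-10=6; pred: 28+3-5=26
Max prey = 47 at step 3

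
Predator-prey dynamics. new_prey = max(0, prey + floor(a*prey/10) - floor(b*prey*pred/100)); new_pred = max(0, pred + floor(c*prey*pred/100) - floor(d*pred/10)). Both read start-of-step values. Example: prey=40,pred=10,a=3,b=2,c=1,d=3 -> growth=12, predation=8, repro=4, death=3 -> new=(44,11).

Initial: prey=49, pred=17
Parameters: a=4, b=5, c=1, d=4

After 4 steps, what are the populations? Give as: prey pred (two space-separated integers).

Answer: 5 8

Derivation:
Step 1: prey: 49+19-41=27; pred: 17+8-6=19
Step 2: prey: 27+10-25=12; pred: 19+5-7=17
Step 3: prey: 12+4-10=6; pred: 17+2-6=13
Step 4: prey: 6+2-3=5; pred: 13+0-5=8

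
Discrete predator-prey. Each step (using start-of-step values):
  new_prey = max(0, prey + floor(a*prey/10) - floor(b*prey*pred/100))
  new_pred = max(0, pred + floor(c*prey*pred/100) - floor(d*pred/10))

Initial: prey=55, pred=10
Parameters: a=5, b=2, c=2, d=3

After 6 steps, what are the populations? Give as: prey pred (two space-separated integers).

Answer: 0 82

Derivation:
Step 1: prey: 55+27-11=71; pred: 10+11-3=18
Step 2: prey: 71+35-25=81; pred: 18+25-5=38
Step 3: prey: 81+40-61=60; pred: 38+61-11=88
Step 4: prey: 60+30-105=0; pred: 88+105-26=167
Step 5: prey: 0+0-0=0; pred: 167+0-50=117
Step 6: prey: 0+0-0=0; pred: 117+0-35=82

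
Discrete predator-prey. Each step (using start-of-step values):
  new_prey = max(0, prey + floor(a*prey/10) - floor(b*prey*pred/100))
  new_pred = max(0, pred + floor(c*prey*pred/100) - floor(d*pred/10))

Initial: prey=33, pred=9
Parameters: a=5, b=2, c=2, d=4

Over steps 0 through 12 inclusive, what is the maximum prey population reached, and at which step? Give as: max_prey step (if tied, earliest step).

Step 1: prey: 33+16-5=44; pred: 9+5-3=11
Step 2: prey: 44+22-9=57; pred: 11+9-4=16
Step 3: prey: 57+28-18=67; pred: 16+18-6=28
Step 4: prey: 67+33-37=63; pred: 28+37-11=54
Step 5: prey: 63+31-68=26; pred: 54+68-21=101
Step 6: prey: 26+13-52=0; pred: 101+52-40=113
Step 7: prey: 0+0-0=0; pred: 113+0-45=68
Step 8: prey: 0+0-0=0; pred: 68+0-27=41
Step 9: prey: 0+0-0=0; pred: 41+0-16=25
Step 10: prey: 0+0-0=0; pred: 25+0-10=15
Step 11: prey: 0+0-0=0; pred: 15+0-6=9
Step 12: prey: 0+0-0=0; pred: 9+0-3=6
Max prey = 67 at step 3

Answer: 67 3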